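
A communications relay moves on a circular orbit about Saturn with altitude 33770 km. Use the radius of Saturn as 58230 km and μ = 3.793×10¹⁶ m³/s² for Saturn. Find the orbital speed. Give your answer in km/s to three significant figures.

v ≈ 20.3 km/s

r = 58230 + 33770 = 92000 km = 9.2000×10⁷ m.
For a circular orbit v = √(μ/r) = √(3.793×10¹⁶ / 9.200×10⁷) = √(4.123×10⁸) = 20300 m/s.
That is 20.30 km/s.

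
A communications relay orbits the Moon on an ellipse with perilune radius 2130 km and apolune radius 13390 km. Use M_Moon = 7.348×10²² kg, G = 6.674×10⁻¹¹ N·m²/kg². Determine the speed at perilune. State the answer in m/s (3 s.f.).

v ≈ 1990 m/s

μ = GM = 6.674×10⁻¹¹ × 7.348×10²² = 4.904×10¹² m³/s².
Semi-major axis a = (r_p + r_a)/2 = 7760.0 km = 7.760×10⁶ m.
Vis-viva: v² = μ(2/r − 1/a) = 4.904×10¹² × (9.390×10⁻⁷ − 1.289×10⁻⁷) = 3.973×10⁶ m²/s².
v = 1993 m/s.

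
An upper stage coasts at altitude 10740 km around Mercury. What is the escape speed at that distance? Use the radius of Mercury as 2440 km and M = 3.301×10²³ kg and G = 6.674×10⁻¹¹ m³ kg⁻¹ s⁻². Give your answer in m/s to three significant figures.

v_esc ≈ 1830 m/s

μ = GM = 6.674×10⁻¹¹ × 3.301×10²³ = 2.203×10¹³ m³/s².
r = 2440 + 10740 = 13180 km = 1.3180×10⁷ m.
Escape speed v_esc = √(2μ/r) = √(2 × 2.203×10¹³ / 1.318×10⁷) = √(3.343×10⁶) = 1828 m/s.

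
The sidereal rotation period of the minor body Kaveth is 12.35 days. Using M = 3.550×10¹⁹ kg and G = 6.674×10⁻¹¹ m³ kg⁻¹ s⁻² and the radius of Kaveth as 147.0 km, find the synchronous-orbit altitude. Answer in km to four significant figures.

h_sync ≈ 3941 km

μ = GM = 6.674×10⁻¹¹ × 3.550×10¹⁹ = 2.369×10⁹ m³/s².
T = 12.35 days = 1.067×10⁶ s.
A synchronous orbit has period T, so by Kepler's third law a = (μT²/4π²)^(1/3).
μT²/4π² = 2.369×10⁹ × (1.067×10⁶)² / 39.48 = 6.833×10¹⁹ m³.
a = 4.088×10⁶ m = 4088.3 km.
Altitude h = a − R = 4088.3 − 147.0 = 3941.3 km.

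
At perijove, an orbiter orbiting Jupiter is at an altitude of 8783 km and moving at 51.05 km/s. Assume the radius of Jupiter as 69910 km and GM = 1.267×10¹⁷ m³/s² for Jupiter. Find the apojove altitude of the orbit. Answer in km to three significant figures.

apojove altitude ≈ 2.64×10⁵ km

r_p = 69910 + 8783 = 78693 km = 7.869×10⁷ m.
Specific energy ε = v²/2 − μ/r = -3.070×10⁸ J/kg, so a = −μ/(2ε) = 2.063×10⁸ m.
The apsides satisfy r_p + r_a = 2a, so the apojove radius is 2a − r_p = 3.340×10⁸ m = 3.3401×10⁵ km.
Apojove altitude = 3.3401×10⁵ − 69910 = 2.6410×10⁵ km.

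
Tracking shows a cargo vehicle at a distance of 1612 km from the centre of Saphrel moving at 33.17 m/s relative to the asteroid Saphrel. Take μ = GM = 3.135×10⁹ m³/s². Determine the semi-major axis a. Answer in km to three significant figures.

a ≈ 1120 km

r = 1.612×10⁶ m.
Specific orbital energy ε = v²/2 − μ/r = (33.17)²/2 − 3.135×10⁹/1.612×10⁶ = -1.395×10³ J/kg.
Since ε = −μ/(2a), a = −μ/(2ε) = 1.124×10⁶ m = 1123.9 km.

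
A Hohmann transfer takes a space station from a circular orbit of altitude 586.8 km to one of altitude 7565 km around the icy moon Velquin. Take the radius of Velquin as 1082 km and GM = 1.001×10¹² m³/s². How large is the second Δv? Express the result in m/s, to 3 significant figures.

Δv ≈ 147 m/s

r₁ = 1082 + 586.8 = 1668.8 km = 1.6688×10⁶ m.
r₂ = 1082 + 7565 = 8647.0 km = 8.6470×10⁶ m.
Transfer ellipse a_t = (r₁ + r₂)/2 = 5.158×10⁶ m.
At r₁: circular v_c1 = √(μ/r₁) = 774.5 m/s; transfer-periapsis v_p = √[μ(2/r₁ − 1/a_t)] = 1003 m/s.
At r₂: circular v_c2 = √(μ/r₂) = 340.2 m/s; transfer-apoapsis v_a = √[μ(2/r₂ − 1/a_t)] = 193.5 m/s.
Δv₂ = v_c2 − v_a = 146.7 m/s.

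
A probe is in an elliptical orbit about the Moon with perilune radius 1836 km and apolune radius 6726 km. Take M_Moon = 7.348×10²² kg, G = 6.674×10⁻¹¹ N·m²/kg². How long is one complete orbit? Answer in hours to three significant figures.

μ = GM = 6.674×10⁻¹¹ × 7.348×10²² = 4.904×10¹² m³/s².
Semi-major axis a = (r_p + r_a)/2 = (1836.0 + 6726.0)/2 = 4281.0 km = 4.281×10⁶ m.
By Kepler's third law T = 2π√(a³/μ) = 2π × 4.000×10³ = 2.513×10⁴ s.
= 6.981 hours.

T ≈ 6.98 hours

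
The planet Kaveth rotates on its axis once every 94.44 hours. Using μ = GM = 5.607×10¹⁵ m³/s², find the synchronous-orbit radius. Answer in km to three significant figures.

r_sync ≈ 2.54×10⁵ km

T = 94.44 hours = 3.400×10⁵ s.
A synchronous orbit has period T, so by Kepler's third law a = (μT²/4π²)^(1/3).
μT²/4π² = 5.607×10¹⁵ × (3.400×10⁵)² / 39.48 = 1.642×10²⁵ m³.
a = 2.542×10⁸ m = 2.5415×10⁵ km.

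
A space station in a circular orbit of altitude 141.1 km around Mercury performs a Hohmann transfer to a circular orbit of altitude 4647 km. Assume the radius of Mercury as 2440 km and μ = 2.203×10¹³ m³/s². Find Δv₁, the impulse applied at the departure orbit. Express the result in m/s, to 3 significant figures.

r₁ = 2440 + 141.1 = 2581.1 km = 2.5811×10⁶ m.
r₂ = 2440 + 4647 = 7087.0 km = 7.0870×10⁶ m.
Transfer ellipse a_t = (r₁ + r₂)/2 = 4.834×10⁶ m.
At r₁: circular v_c1 = √(μ/r₁) = 2921 m/s; transfer-periherm v_p = √[μ(2/r₁ − 1/a_t)] = 3537 m/s.
Δv₁ = v_p − v_c1 = 615.9 m/s.

Δv ≈ 616 m/s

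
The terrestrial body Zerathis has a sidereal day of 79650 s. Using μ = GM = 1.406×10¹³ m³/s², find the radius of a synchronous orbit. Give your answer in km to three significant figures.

r_sync ≈ 13100 km

A synchronous orbit has period T, so by Kepler's third law a = (μT²/4π²)^(1/3).
μT²/4π² = 1.406×10¹³ × (7.965×10⁴)² / 39.48 = 2.259×10²¹ m³.
a = 1.312×10⁷ m = 13122 km.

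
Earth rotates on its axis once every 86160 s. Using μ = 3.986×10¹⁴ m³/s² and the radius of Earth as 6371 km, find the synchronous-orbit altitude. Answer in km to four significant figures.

A synchronous orbit has period T, so by Kepler's third law a = (μT²/4π²)^(1/3).
μT²/4π² = 3.986×10¹⁴ × (8.616×10⁴)² / 39.48 = 7.495×10²² m³.
a = 4.216×10⁷ m = 42163 km.
Altitude h = a − R = 42163 − 6371 = 35792 km.

h_sync ≈ 35790 km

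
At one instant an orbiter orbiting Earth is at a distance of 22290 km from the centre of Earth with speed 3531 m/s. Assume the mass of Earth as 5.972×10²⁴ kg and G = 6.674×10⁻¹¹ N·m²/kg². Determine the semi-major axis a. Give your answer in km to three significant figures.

μ = GM = 6.674×10⁻¹¹ × 5.972×10²⁴ = 3.986×10¹⁴ m³/s².
r = 2.229×10⁷ m.
Vis-viva rearranged: 1/a = 2/r − v²/μ = 8.973×10⁻⁸ − 3.128×10⁻⁸ = 5.844×10⁻⁸ m⁻¹.
a = 1.711×10⁷ m = 17110 km.

a ≈ 17100 km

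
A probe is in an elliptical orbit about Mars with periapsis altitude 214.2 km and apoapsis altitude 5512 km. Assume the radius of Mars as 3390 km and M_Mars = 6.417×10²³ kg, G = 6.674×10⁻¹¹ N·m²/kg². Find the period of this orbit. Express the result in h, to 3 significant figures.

μ = GM = 6.674×10⁻¹¹ × 6.417×10²³ = 4.283×10¹³ m³/s².
r_p = 3390 + 214.2 = 3604.2 km = 3.6042×10⁶ m.
r_a = 3390 + 5512 = 8902.0 km = 8.9020×10⁶ m.
Semi-major axis a = (r_p + r_a)/2 = (3604.2 + 8902.0)/2 = 6253.1 km = 6.253×10⁶ m.
By Kepler's third law T = 2π√(a³/μ) = 2π × 2.389×10³ = 1.501×10⁴ s.
= 4.170 h.

T ≈ 4.17 h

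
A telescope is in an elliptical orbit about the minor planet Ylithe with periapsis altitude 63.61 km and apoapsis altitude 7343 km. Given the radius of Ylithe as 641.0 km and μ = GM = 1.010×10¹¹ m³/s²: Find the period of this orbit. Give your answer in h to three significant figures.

r_p = 641.0 + 63.61 = 704.61 km = 7.0461×10⁵ m.
r_a = 641.0 + 7343 = 7984.0 km = 7.9840×10⁶ m.
Semi-major axis a = (r_p + r_a)/2 = (704.61 + 7984.0)/2 = 4344.3 km = 4.344×10⁶ m.
By Kepler's third law T = 2π√(a³/μ) = 2π × 2.849×10⁴ = 1.790×10⁵ s.
= 49.73 h.

T ≈ 49.7 h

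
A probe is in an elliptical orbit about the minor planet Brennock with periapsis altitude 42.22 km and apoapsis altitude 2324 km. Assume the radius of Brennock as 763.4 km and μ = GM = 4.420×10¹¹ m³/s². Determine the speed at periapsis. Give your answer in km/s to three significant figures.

v ≈ 0.933 km/s

r_p = 763.4 + 42.22 = 805.62 km = 8.0562×10⁵ m.
r_a = 763.4 + 2324 = 3087.4 km = 3.0874×10⁶ m.
Semi-major axis a = (r_p + r_a)/2 = 1946.5 km = 1.947×10⁶ m.
Vis-viva: v² = μ(2/r − 1/a) = 4.420×10¹¹ × (2.483×10⁻⁶ − 5.137×10⁻⁷) = 8.702×10⁵ m²/s².
v = 932.9 m/s = 0.9329 km/s.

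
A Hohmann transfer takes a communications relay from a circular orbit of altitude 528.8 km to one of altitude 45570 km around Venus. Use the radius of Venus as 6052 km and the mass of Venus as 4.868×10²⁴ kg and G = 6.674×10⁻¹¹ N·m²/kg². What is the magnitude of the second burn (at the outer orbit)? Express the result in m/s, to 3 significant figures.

Δv ≈ 1320 m/s

μ = GM = 6.674×10⁻¹¹ × 4.868×10²⁴ = 3.249×10¹⁴ m³/s².
r₁ = 6052 + 528.8 = 6580.8 km = 6.5808×10⁶ m.
r₂ = 6052 + 45570 = 51622 km = 5.1622×10⁷ m.
Transfer ellipse a_t = (r₁ + r₂)/2 = 2.910×10⁷ m.
At r₁: circular v_c1 = √(μ/r₁) = 7026 m/s; transfer-periapsis v_p = √[μ(2/r₁ − 1/a_t)] = 9358 m/s.
At r₂: circular v_c2 = √(μ/r₂) = 2509 m/s; transfer-apoapsis v_a = √[μ(2/r₂ − 1/a_t)] = 1193 m/s.
Δv₂ = v_c2 − v_a = 1316 m/s.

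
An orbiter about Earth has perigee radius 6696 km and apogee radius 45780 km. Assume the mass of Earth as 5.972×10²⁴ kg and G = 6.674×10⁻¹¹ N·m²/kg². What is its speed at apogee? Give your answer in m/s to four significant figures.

v ≈ 1491 m/s

μ = GM = 6.674×10⁻¹¹ × 5.972×10²⁴ = 3.986×10¹⁴ m³/s².
Semi-major axis a = (r_p + r_a)/2 = 26238 km = 2.624×10⁷ m.
Vis-viva: v² = μ(2/r − 1/a) = 3.986×10¹⁴ × (4.369×10⁻⁸ − 3.811×10⁻⁸) = 2.222×10⁶ m²/s².
v = 1491 m/s.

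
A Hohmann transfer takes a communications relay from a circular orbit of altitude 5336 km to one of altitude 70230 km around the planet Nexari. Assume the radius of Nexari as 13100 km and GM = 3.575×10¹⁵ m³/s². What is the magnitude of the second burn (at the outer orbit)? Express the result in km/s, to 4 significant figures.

r₁ = 13100 + 5336 = 18436 km = 1.8436×10⁷ m.
r₂ = 13100 + 70230 = 83330 km = 8.3330×10⁷ m.
Transfer ellipse a_t = (r₁ + r₂)/2 = 5.088×10⁷ m.
At r₁: circular v_c1 = √(μ/r₁) = 13930 m/s; transfer-periapsis v_p = √[μ(2/r₁ − 1/a_t)] = 17820 m/s.
At r₂: circular v_c2 = √(μ/r₂) = 6550 m/s; transfer-apoapsis v_a = √[μ(2/r₂ − 1/a_t)] = 3943 m/s.
Δv₂ = v_c2 − v_a = 2607 m/s.
= 2.607 km/s.

Δv ≈ 2.607 km/s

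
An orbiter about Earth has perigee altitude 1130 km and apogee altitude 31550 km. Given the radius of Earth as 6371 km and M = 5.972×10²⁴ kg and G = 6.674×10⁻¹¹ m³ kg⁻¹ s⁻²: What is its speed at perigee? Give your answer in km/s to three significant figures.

v ≈ 9.42 km/s

μ = GM = 6.674×10⁻¹¹ × 5.972×10²⁴ = 3.986×10¹⁴ m³/s².
r_p = 6371 + 1130 = 7501.0 km = 7.5010×10⁶ m.
r_a = 6371 + 31550 = 37921 km = 3.7921×10⁷ m.
Semi-major axis a = (r_p + r_a)/2 = 22711 km = 2.271×10⁷ m.
Vis-viva: v² = μ(2/r − 1/a) = 3.986×10¹⁴ × (2.666×10⁻⁷ − 4.403×10⁻⁸) = 8.872×10⁷ m²/s².
v = 9419 m/s = 9.419 km/s.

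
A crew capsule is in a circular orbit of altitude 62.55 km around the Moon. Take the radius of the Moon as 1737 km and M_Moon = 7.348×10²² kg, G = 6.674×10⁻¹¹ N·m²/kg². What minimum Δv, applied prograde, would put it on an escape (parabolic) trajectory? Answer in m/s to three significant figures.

Δv ≈ 684 m/s

μ = GM = 6.674×10⁻¹¹ × 7.348×10²² = 4.904×10¹² m³/s².
r = 1737 + 62.55 = 1799.5 km = 1.7996×10⁶ m.
Circular speed v_c = √(μ/r) = 1651 m/s.
Escape speed v_esc = √(2μ/r) = √2 × v_c = 2335 m/s.
Δv = v_esc − v_c = 683.8 m/s.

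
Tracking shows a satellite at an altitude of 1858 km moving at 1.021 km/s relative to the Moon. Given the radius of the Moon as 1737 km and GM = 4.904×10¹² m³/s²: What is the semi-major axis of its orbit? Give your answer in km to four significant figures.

r = 1737 + 1858 = 3595.0 km = 3.595×10⁶ m.
Vis-viva rearranged: 1/a = 2/r − v²/μ = 5.563×10⁻⁷ − 2.126×10⁻⁷ = 3.438×10⁻⁷ m⁻¹.
a = 2.909×10⁶ m = 2909.0 km.

a ≈ 2909 km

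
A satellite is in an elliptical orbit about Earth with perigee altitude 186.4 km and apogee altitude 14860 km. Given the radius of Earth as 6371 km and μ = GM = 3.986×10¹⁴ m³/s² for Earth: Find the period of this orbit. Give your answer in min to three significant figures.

r_p = 6371 + 186.4 = 6557.4 km = 6.5574×10⁶ m.
r_a = 6371 + 14860 = 21231 km = 2.1231×10⁷ m.
Semi-major axis a = (r_p + r_a)/2 = (6557.4 + 21231)/2 = 13894 km = 1.389×10⁷ m.
By Kepler's third law T = 2π√(a³/μ) = 2π × 2.594×10³ = 1.630×10⁴ s.
= 271.7 min.

T ≈ 272 min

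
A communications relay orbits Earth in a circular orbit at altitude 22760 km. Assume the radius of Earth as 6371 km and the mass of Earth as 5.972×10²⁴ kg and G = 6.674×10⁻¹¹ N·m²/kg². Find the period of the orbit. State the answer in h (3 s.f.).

μ = GM = 6.674×10⁻¹¹ × 5.972×10²⁴ = 3.986×10¹⁴ m³/s².
r = 6371 + 22760 = 29131 km = 2.9131×10⁷ m.
Kepler's third law: T = 2π√(r³/μ) = 2π√((2.913×10⁷)³ / 3.986×10¹⁴).
r³/μ = 6.202×10⁷ s², so T = 2π × 7.876×10³ = 4.948×10⁴ s.
Converting: 4.948×10⁴ s ÷ 3600 = 13.75 h.

T ≈ 13.7 h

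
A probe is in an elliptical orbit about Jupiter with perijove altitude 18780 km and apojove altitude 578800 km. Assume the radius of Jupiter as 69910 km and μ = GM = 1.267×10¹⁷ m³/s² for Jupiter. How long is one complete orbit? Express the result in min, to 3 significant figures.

r_p = 69910 + 18780 = 88690 km = 8.8690×10⁷ m.
r_a = 69910 + 578800 = 648710 km = 6.4871×10⁸ m.
Semi-major axis a = (r_p + r_a)/2 = (88690 + 6.4871×10⁵)/2 = 3.6870×10⁵ km = 3.687×10⁸ m.
By Kepler's third law T = 2π√(a³/μ) = 2π × 1.989×10⁴ = 1.250×10⁵ s.
= 2083 min.

T ≈ 2080 min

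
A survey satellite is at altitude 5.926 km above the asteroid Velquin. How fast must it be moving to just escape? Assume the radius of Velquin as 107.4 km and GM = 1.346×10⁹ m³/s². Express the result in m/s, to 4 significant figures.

r = 107.4 + 5.926 = 113.33 km = 1.1333×10⁵ m.
Escape speed v_esc = √(2μ/r) = √(2 × 1.346×10⁹ / 1.133×10⁵) = √(2.375×10⁴) = 154.1 m/s.

v_esc ≈ 154.1 m/s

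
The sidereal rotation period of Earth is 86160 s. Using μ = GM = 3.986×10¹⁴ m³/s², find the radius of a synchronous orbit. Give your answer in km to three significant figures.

r_sync ≈ 42200 km

A synchronous orbit has period T, so by Kepler's third law a = (μT²/4π²)^(1/3).
μT²/4π² = 3.986×10¹⁴ × (8.616×10⁴)² / 39.48 = 7.495×10²² m³.
a = 4.216×10⁷ m = 42163 km.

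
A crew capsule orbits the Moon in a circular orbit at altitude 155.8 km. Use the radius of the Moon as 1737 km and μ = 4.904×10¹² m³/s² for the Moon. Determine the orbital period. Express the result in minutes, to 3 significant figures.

r = 1737 + 155.8 = 1892.8 km = 1.8928×10⁶ m.
Kepler's third law: T = 2π√(r³/μ) = 2π√((1.893×10⁶)³ / 4.904×10¹²).
r³/μ = 1.383×10⁶ s², so T = 2π × 1.176×10³ = 7.389×10³ s.
Converting: 7.389×10³ s ÷ 60.00 = 123.1 minutes.

T ≈ 123 minutes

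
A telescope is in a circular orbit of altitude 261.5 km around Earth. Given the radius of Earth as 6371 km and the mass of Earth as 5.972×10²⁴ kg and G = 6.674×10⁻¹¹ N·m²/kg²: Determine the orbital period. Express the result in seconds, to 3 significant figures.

μ = GM = 6.674×10⁻¹¹ × 5.972×10²⁴ = 3.986×10¹⁴ m³/s².
r = 6371 + 261.5 = 6632.5 km = 6.6325×10⁶ m.
Kepler's third law: T = 2π√(r³/μ) = 2π√((6.632×10⁶)³ / 3.986×10¹⁴).
r³/μ = 7.320×10⁵ s², so T = 2π × 8.556×10² = 5.376×10³ s.

T ≈ 5380 seconds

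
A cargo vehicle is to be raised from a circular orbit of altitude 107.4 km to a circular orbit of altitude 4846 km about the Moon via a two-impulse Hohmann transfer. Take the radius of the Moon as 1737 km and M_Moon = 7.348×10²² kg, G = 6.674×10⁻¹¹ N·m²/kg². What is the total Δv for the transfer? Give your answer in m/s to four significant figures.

Δv_total ≈ 699.6 m/s

μ = GM = 6.674×10⁻¹¹ × 7.348×10²² = 4.904×10¹² m³/s².
r₁ = 1737 + 107.4 = 1844.4 km = 1.8444×10⁶ m.
r₂ = 1737 + 4846 = 6583.0 km = 6.5830×10⁶ m.
Transfer ellipse a_t = (r₁ + r₂)/2 = 4.214×10⁶ m.
At r₁: circular v_c1 = √(μ/r₁) = 1631 m/s; transfer-perilune v_p = √[μ(2/r₁ − 1/a_t)] = 2038 m/s.
Δv₁ = v_p − v_c1 = 407.5 m/s.
At r₂: circular v_c2 = √(μ/r₂) = 863.1 m/s; transfer-apolune v_a = √[μ(2/r₂ − 1/a_t)] = 571.0 m/s.
Δv₂ = v_c2 − v_a = 292.1 m/s.
Total Δv = Δv₁ + Δv₂ = 699.6 m/s.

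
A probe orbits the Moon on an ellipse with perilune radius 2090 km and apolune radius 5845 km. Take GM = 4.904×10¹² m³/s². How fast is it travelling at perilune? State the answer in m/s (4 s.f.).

v ≈ 1859 m/s

Semi-major axis a = (r_p + r_a)/2 = 3967.5 km = 3.968×10⁶ m.
Vis-viva: v² = μ(2/r − 1/a) = 4.904×10¹² × (9.569×10⁻⁷ − 2.520×10⁻⁷) = 3.457×10⁶ m²/s².
v = 1859 m/s.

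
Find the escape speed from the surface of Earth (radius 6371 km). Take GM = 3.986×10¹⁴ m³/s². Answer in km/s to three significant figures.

v_esc ≈ 11.2 km/s

r = R = 6.371×10⁶ m.
Escape speed v_esc = √(2μ/r) = √(2 × 3.986×10¹⁴ / 6.371×10⁶) = √(1.251×10⁸) = 11190 m/s.
= 11.19 km/s.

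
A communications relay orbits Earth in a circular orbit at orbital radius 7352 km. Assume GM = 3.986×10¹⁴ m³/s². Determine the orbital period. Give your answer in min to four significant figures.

T ≈ 104.6 min

r = 7352 km = 7.352×10⁶ m.
Kepler's third law: T = 2π√(r³/μ) = 2π√((7.352×10⁶)³ / 3.986×10¹⁴).
r³/μ = 9.970×10⁵ s², so T = 2π × 9.985×10² = 6.274×10³ s.
Converting: 6.274×10³ s ÷ 60.00 = 104.6 min.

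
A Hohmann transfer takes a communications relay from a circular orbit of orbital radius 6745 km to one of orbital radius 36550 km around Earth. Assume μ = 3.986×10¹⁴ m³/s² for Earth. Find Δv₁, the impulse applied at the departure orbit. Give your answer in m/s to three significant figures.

r₁ = 6745 km = 6.745×10⁶ m.
r₂ = 36550 km = 3.655×10⁷ m.
Transfer ellipse a_t = (r₁ + r₂)/2 = 2.165×10⁷ m.
At r₁: circular v_c1 = √(μ/r₁) = 7687 m/s; transfer-perigee v_p = √[μ(2/r₁ − 1/a_t)] = 9989 m/s.
Δv₁ = v_p − v_c1 = 2302 m/s.

Δv ≈ 2300 m/s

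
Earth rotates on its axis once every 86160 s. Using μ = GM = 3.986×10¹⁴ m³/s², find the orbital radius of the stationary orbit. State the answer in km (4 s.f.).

A synchronous orbit has period T, so by Kepler's third law a = (μT²/4π²)^(1/3).
μT²/4π² = 3.986×10¹⁴ × (8.616×10⁴)² / 39.48 = 7.495×10²² m³.
a = 4.216×10⁷ m = 42163 km.

r_sync ≈ 42160 km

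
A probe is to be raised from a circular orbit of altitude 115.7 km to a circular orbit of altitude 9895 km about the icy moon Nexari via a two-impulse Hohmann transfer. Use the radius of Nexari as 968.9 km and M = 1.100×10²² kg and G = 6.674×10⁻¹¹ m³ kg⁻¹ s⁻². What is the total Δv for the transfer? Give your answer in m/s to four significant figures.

μ = GM = 6.674×10⁻¹¹ × 1.100×10²² = 7.341×10¹¹ m³/s².
r₁ = 968.9 + 115.7 = 1084.6 km = 1.0846×10⁶ m.
r₂ = 968.9 + 9895 = 10864 km = 1.0864×10⁷ m.
Transfer ellipse a_t = (r₁ + r₂)/2 = 5.974×10⁶ m.
At r₁: circular v_c1 = √(μ/r₁) = 822.7 m/s; transfer-periapsis v_p = √[μ(2/r₁ − 1/a_t)] = 1109 m/s.
Δv₁ = v_p − v_c1 = 286.7 m/s.
At r₂: circular v_c2 = √(μ/r₂) = 260.0 m/s; transfer-apoapsis v_a = √[μ(2/r₂ − 1/a_t)] = 110.8 m/s.
Δv₂ = v_c2 − v_a = 149.2 m/s.
Total Δv = Δv₁ + Δv₂ = 435.9 m/s.

Δv_total ≈ 435.9 m/s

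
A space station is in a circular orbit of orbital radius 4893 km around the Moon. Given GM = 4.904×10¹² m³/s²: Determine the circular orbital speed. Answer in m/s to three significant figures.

v ≈ 1000 m/s

r = 4893 km = 4.893×10⁶ m.
For a circular orbit v = √(μ/r) = √(4.904×10¹² / 4.893×10⁶) = √(1.002×10⁶) = 1001 m/s.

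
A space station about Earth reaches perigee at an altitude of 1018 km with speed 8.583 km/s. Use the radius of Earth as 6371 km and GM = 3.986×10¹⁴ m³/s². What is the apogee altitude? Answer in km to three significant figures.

r_p = 6371 + 1018 = 7389.0 km = 7.389×10⁶ m.
Specific energy ε = v²/2 − μ/r = -1.711×10⁷ J/kg, so a = −μ/(2ε) = 1.165×10⁷ m.
The apsides satisfy r_p + r_a = 2a, so the apogee radius is 2a − r_p = 1.591×10⁷ m = 15906 km.
Apogee altitude = 15906 − 6371 = 9534.8 km.

apogee altitude ≈ 9530 km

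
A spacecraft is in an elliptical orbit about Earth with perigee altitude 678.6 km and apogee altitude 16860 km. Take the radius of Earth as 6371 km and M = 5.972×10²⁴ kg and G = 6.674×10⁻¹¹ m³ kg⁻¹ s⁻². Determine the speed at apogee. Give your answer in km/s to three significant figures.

μ = GM = 6.674×10⁻¹¹ × 5.972×10²⁴ = 3.986×10¹⁴ m³/s².
r_p = 6371 + 678.6 = 7049.6 km = 7.0496×10⁶ m.
r_a = 6371 + 16860 = 23231 km = 2.3231×10⁷ m.
Semi-major axis a = (r_p + r_a)/2 = 15140 km = 1.514×10⁷ m.
Vis-viva: v² = μ(2/r − 1/a) = 3.986×10¹⁴ × (8.609×10⁻⁸ − 6.605×10⁻⁸) = 7.989×10⁶ m²/s².
v = 2826 m/s = 2.826 km/s.

v ≈ 2.83 km/s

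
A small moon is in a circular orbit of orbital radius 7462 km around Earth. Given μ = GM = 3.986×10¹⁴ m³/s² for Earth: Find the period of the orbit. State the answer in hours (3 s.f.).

r = 7462 km = 7.462×10⁶ m.
Kepler's third law: T = 2π√(r³/μ) = 2π√((7.462×10⁶)³ / 3.986×10¹⁴).
r³/μ = 1.042×10⁶ s², so T = 2π × 1.021×10³ = 6.415×10³ s.
Converting: 6.415×10³ s ÷ 3600 = 1.782 hours.

T ≈ 1.78 hours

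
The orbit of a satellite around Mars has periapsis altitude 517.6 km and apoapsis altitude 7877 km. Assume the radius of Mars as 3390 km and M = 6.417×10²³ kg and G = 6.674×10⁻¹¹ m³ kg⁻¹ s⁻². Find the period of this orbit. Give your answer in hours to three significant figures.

T ≈ 5.57 hours

μ = GM = 6.674×10⁻¹¹ × 6.417×10²³ = 4.283×10¹³ m³/s².
r_p = 3390 + 517.6 = 3907.6 km = 3.9076×10⁶ m.
r_a = 3390 + 7877 = 11267 km = 1.1267×10⁷ m.
Semi-major axis a = (r_p + r_a)/2 = (3907.6 + 11267)/2 = 7587.3 km = 7.587×10⁶ m.
By Kepler's third law T = 2π√(a³/μ) = 2π × 3.194×10³ = 2.007×10⁴ s.
= 5.574 hours.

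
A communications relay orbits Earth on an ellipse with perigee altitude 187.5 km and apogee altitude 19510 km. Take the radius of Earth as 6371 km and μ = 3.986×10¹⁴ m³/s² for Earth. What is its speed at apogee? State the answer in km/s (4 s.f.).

r_p = 6371 + 187.5 = 6558.5 km = 6.5585×10⁶ m.
r_a = 6371 + 19510 = 25881 km = 2.5881×10⁷ m.
Semi-major axis a = (r_p + r_a)/2 = 16220 km = 1.622×10⁷ m.
Vis-viva: v² = μ(2/r − 1/a) = 3.986×10¹⁴ × (7.728×10⁻⁸ − 6.165×10⁻⁸) = 6.228×10⁶ m²/s².
v = 2496 m/s = 2.496 km/s.

v ≈ 2.496 km/s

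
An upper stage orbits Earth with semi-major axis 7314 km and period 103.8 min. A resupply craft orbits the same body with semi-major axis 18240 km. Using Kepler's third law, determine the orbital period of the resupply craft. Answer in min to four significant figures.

Kepler's third law: T² ∝ a³, so T₂ = T₁ (a₂/a₁)^(3/2).
a₂/a₁ = 2.494, (a₂/a₁)^(3/2) = 3.938.
T₂ = 103.8 × 3.938 = 408.8 min.

T₂ ≈ 408.8 min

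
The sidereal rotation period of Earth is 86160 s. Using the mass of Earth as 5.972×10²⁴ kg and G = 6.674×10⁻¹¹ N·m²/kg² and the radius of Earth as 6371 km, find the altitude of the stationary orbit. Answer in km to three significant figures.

h_sync ≈ 35800 km

μ = GM = 6.674×10⁻¹¹ × 5.972×10²⁴ = 3.986×10¹⁴ m³/s².
A synchronous orbit has period T, so by Kepler's third law a = (μT²/4π²)^(1/3).
μT²/4π² = 3.986×10¹⁴ × (8.616×10⁴)² / 39.48 = 7.495×10²² m³.
a = 4.216×10⁷ m = 42162 km.
Altitude h = a − R = 42162 − 6371 = 35791 km.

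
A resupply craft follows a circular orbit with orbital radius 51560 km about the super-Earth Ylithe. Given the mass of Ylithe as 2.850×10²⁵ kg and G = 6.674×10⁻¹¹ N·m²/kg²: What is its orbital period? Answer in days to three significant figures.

μ = GM = 6.674×10⁻¹¹ × 2.850×10²⁵ = 1.902×10¹⁵ m³/s².
r = 51560 km = 5.156×10⁷ m.
Kepler's third law: T = 2π√(r³/μ) = 2π√((5.156×10⁷)³ / 1.902×10¹⁵).
r³/μ = 7.206×10⁷ s², so T = 2π × 8.489×10³ = 5.334×10⁴ s.
Converting: 5.334×10⁴ s ÷ 86400 = 0.6173 days.

T ≈ 0.617 days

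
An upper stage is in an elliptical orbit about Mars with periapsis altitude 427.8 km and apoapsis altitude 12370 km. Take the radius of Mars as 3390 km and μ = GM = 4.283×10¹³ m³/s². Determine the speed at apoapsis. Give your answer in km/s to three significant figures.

v ≈ 1.03 km/s

r_p = 3390 + 427.8 = 3817.8 km = 3.8178×10⁶ m.
r_a = 3390 + 12370 = 15760 km = 1.5760×10⁷ m.
Semi-major axis a = (r_p + r_a)/2 = 9788.9 km = 9.789×10⁶ m.
Vis-viva: v² = μ(2/r − 1/a) = 4.283×10¹³ × (1.269×10⁻⁷ − 1.022×10⁻⁷) = 1.060×10⁶ m²/s².
v = 1030 m/s = 1.030 km/s.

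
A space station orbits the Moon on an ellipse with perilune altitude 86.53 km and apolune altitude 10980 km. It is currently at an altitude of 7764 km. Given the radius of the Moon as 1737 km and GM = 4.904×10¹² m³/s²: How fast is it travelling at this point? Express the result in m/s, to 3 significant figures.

r_p = 1737 + 86.53 = 1823.5 km = 1.8235×10⁶ m.
r_a = 1737 + 10980 = 12717 km = 1.2717×10⁷ m.
r = 1737 + 7764 = 9501.0 km = 9.501×10⁶ m.
Semi-major axis a = (r_p + r_a)/2 = 7270.3 km = 7.270×10⁶ m.
Vis-viva: v² = μ(2/r − 1/a) = 4.904×10¹² × (2.105×10⁻⁷ − 1.375×10⁻⁷) = 3.578×10⁵ m²/s².
v = 598.2 m/s.

v ≈ 598 m/s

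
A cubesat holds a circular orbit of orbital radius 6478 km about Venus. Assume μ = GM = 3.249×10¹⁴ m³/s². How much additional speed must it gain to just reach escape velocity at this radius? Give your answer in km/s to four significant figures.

Δv ≈ 2.933 km/s

r = 6478 km = 6.478×10⁶ m.
Circular speed v_c = √(μ/r) = 7082 m/s.
Escape speed v_esc = √(2μ/r) = √2 × v_c = 10020 m/s.
Δv = v_esc − v_c = 2933 m/s = 2.933 km/s.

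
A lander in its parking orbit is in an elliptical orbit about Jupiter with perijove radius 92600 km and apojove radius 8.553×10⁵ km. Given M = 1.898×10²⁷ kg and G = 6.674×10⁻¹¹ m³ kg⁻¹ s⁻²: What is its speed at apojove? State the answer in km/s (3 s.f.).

μ = GM = 6.674×10⁻¹¹ × 1.898×10²⁷ = 1.267×10¹⁷ m³/s².
Semi-major axis a = (r_p + r_a)/2 = 4.7395×10⁵ km = 4.740×10⁸ m.
Vis-viva: v² = μ(2/r − 1/a) = 1.267×10¹⁷ × (2.338×10⁻⁹ − 2.110×10⁻⁹) = 2.894×10⁷ m²/s².
v = 5379 m/s = 5.379 km/s.

v ≈ 5.38 km/s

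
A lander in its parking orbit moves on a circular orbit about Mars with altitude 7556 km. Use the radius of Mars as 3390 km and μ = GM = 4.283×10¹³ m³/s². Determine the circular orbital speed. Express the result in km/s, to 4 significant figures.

v ≈ 1.978 km/s

r = 3390 + 7556 = 10946 km = 1.0946×10⁷ m.
For a circular orbit v = √(μ/r) = √(4.283×10¹³ / 1.095×10⁷) = √(3.913×10⁶) = 1978 m/s.
That is 1.978 km/s.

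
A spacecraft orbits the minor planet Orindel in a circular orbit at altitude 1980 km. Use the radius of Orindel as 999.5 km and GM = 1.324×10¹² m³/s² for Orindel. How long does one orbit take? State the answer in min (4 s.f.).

T ≈ 468.1 min

r = 999.5 + 1980 = 2979.5 km = 2.9795×10⁶ m.
Kepler's third law: T = 2π√(r³/μ) = 2π√((2.980×10⁶)³ / 1.324×10¹²).
r³/μ = 1.998×10⁷ s², so T = 2π × 4.470×10³ = 2.808×10⁴ s.
Converting: 2.808×10⁴ s ÷ 60.00 = 468.1 min.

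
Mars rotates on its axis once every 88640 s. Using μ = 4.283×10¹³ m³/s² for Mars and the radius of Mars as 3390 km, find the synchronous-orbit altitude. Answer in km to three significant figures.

A synchronous orbit has period T, so by Kepler's third law a = (μT²/4π²)^(1/3).
μT²/4π² = 4.283×10¹³ × (8.864×10⁴)² / 39.48 = 8.524×10²¹ m³.
a = 2.043×10⁷ m = 20428 km.
Altitude h = a − R = 20428 − 3390 = 17038 km.

h_sync ≈ 17000 km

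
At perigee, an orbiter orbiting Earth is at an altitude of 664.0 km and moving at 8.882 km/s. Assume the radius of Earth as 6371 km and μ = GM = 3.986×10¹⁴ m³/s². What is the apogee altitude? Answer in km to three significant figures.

apogee altitude ≈ 9750 km

r_p = 6371 + 664.0 = 7035.0 km = 7.035×10⁶ m.
Specific energy ε = v²/2 − μ/r = -1.721×10⁷ J/kg, so a = −μ/(2ε) = 1.158×10⁷ m.
The apsides satisfy r_p + r_a = 2a, so the apogee radius is 2a − r_p = 1.612×10⁷ m = 16120 km.
Apogee altitude = 16120 − 6371 = 9748.8 km.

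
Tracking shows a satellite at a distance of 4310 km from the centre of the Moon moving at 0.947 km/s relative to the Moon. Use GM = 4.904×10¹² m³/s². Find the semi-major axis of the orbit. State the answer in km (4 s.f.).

a ≈ 3557 km

r = 4.310×10⁶ m.
Vis-viva rearranged: 1/a = 2/r − v²/μ = 4.640×10⁻⁷ − 1.829×10⁻⁷ = 2.812×10⁻⁷ m⁻¹.
a = 3.557×10⁶ m = 3556.6 km.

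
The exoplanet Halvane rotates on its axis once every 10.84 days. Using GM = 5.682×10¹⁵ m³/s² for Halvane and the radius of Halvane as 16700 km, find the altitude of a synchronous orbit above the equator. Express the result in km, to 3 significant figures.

h_sync ≈ 4.85×10⁵ km

T = 10.84 days = 9.366×10⁵ s.
A synchronous orbit has period T, so by Kepler's third law a = (μT²/4π²)^(1/3).
μT²/4π² = 5.682×10¹⁵ × (9.366×10⁵)² / 39.48 = 1.262×10²⁶ m³.
a = 5.017×10⁸ m = 5.0166×10⁵ km.
Altitude h = a − R = 5.0166×10⁵ − 16700 = 4.8496×10⁵ km.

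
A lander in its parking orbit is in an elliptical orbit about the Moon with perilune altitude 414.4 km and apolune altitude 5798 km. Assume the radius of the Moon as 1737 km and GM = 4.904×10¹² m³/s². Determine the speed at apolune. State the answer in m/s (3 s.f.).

v ≈ 538 m/s

r_p = 1737 + 414.4 = 2151.4 km = 2.1514×10⁶ m.
r_a = 1737 + 5798 = 7535.0 km = 7.5350×10⁶ m.
Semi-major axis a = (r_p + r_a)/2 = 4843.2 km = 4.843×10⁶ m.
Vis-viva: v² = μ(2/r − 1/a) = 4.904×10¹² × (2.654×10⁻⁷ − 2.065×10⁻⁷) = 2.891×10⁵ m²/s².
v = 537.7 m/s.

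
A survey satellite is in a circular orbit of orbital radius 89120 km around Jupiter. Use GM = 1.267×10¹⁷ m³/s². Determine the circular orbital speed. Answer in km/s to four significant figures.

v ≈ 37.71 km/s

r = 89120 km = 8.912×10⁷ m.
For a circular orbit v = √(μ/r) = √(1.267×10¹⁷ / 8.912×10⁷) = √(1.422×10⁹) = 37710 m/s.
That is 37.71 km/s.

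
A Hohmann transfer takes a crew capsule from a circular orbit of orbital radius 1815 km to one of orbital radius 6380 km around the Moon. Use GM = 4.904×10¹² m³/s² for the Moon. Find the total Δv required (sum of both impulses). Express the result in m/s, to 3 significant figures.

Δv_total ≈ 701 m/s

r₁ = 1815 km = 1.815×10⁶ m.
r₂ = 6380 km = 6.380×10⁶ m.
Transfer ellipse a_t = (r₁ + r₂)/2 = 4.098×10⁶ m.
At r₁: circular v_c1 = √(μ/r₁) = 1644 m/s; transfer-perilune v_p = √[μ(2/r₁ − 1/a_t)] = 2051 m/s.
Δv₁ = v_p − v_c1 = 407.4 m/s.
At r₂: circular v_c2 = √(μ/r₂) = 876.7 m/s; transfer-apolune v_a = √[μ(2/r₂ − 1/a_t)] = 583.5 m/s.
Δv₂ = v_c2 − v_a = 293.2 m/s.
Total Δv = Δv₁ + Δv₂ = 700.6 m/s.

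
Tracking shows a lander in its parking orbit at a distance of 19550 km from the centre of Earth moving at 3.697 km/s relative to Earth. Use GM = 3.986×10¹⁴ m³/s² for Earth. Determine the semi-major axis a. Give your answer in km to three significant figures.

r = 1.955×10⁷ m.
Specific orbital energy ε = v²/2 − μ/r = (3697)²/2 − 3.986×10¹⁴/1.955×10⁷ = -1.355×10⁷ J/kg.
Since ε = −μ/(2a), a = −μ/(2ε) = 1.470×10⁷ m = 14703 km.

a ≈ 14700 km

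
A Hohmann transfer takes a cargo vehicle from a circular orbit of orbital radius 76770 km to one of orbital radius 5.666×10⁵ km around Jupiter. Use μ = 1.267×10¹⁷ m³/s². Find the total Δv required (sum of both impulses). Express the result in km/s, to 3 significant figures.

Δv_total ≈ 20.9 km/s

r₁ = 76770 km = 7.677×10⁷ m.
r₂ = 5.666×10⁵ km = 5.666×10⁸ m.
Transfer ellipse a_t = (r₁ + r₂)/2 = 3.217×10⁸ m.
At r₁: circular v_c1 = √(μ/r₁) = 40620 m/s; transfer-perijove v_p = √[μ(2/r₁ − 1/a_t)] = 53920 m/s.
Δv₁ = v_p − v_c1 = 13290 m/s.
At r₂: circular v_c2 = √(μ/r₂) = 14950 m/s; transfer-apojove v_a = √[μ(2/r₂ − 1/a_t)] = 7305 m/s.
Δv₂ = v_c2 − v_a = 7649 m/s.
Total Δv = Δv₁ + Δv₂ = 20940 m/s = 20.94 km/s.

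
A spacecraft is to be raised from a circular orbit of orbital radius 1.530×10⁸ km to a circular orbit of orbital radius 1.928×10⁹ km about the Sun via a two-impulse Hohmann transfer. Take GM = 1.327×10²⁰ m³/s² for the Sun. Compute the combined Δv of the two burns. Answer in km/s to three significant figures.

Δv_total ≈ 15.8 km/s

r₁ = 1.530×10⁸ km = 1.530×10¹¹ m.
r₂ = 1.928×10⁹ km = 1.928×10¹² m.
Transfer ellipse a_t = (r₁ + r₂)/2 = 1.040×10¹² m.
At r₁: circular v_c1 = √(μ/r₁) = 29450 m/s; transfer-perihelion v_p = √[μ(2/r₁ − 1/a_t)] = 40090 m/s.
Δv₁ = v_p − v_c1 = 10640 m/s.
At r₂: circular v_c2 = √(μ/r₂) = 8296 m/s; transfer-aphelion v_a = √[μ(2/r₂ − 1/a_t)] = 3181 m/s.
Δv₂ = v_c2 − v_a = 5115 m/s.
Total Δv = Δv₁ + Δv₂ = 15750 m/s = 15.75 km/s.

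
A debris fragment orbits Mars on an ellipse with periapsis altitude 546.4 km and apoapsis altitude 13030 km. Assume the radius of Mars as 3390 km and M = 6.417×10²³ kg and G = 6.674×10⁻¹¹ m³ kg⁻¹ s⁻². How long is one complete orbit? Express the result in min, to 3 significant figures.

T ≈ 520 min

μ = GM = 6.674×10⁻¹¹ × 6.417×10²³ = 4.283×10¹³ m³/s².
r_p = 3390 + 546.4 = 3936.4 km = 3.9364×10⁶ m.
r_a = 3390 + 13030 = 16420 km = 1.6420×10⁷ m.
Semi-major axis a = (r_p + r_a)/2 = (3936.4 + 16420)/2 = 10178 km = 1.018×10⁷ m.
By Kepler's third law T = 2π√(a³/μ) = 2π × 4.962×10³ = 3.118×10⁴ s.
= 519.6 min.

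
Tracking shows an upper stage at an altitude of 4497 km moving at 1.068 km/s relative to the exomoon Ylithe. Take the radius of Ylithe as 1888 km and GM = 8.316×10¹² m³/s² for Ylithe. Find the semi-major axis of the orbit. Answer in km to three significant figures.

a ≈ 5680 km

r = 1888 + 4497 = 6385.0 km = 6.385×10⁶ m.
Specific orbital energy ε = v²/2 − μ/r = (1068)²/2 − 8.316×10¹²/6.385×10⁶ = -7.321×10⁵ J/kg.
Since ε = −μ/(2a), a = −μ/(2ε) = 5.679×10⁶ m = 5679.4 km.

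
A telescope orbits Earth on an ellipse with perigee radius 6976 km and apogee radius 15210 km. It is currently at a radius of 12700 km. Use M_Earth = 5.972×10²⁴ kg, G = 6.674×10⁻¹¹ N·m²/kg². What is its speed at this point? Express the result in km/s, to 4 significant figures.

μ = GM = 6.674×10⁻¹¹ × 5.972×10²⁴ = 3.986×10¹⁴ m³/s².
Semi-major axis a = (r_p + r_a)/2 = 11093 km = 1.109×10⁷ m.
Vis-viva: v² = μ(2/r − 1/a) = 3.986×10¹⁴ × (1.575×10⁻⁷ − 9.015×10⁻⁸) = 2.684×10⁷ m²/s².
v = 5180 m/s = 5.180 km/s.

v ≈ 5.180 km/s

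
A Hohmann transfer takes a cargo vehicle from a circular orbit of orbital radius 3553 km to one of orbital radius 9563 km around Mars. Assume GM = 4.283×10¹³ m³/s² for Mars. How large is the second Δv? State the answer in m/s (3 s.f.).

Δv ≈ 559 m/s

r₁ = 3553 km = 3.553×10⁶ m.
r₂ = 9563 km = 9.563×10⁶ m.
Transfer ellipse a_t = (r₁ + r₂)/2 = 6.558×10⁶ m.
At r₁: circular v_c1 = √(μ/r₁) = 3472 m/s; transfer-periapsis v_p = √[μ(2/r₁ − 1/a_t)] = 4193 m/s.
At r₂: circular v_c2 = √(μ/r₂) = 2116 m/s; transfer-apoapsis v_a = √[μ(2/r₂ − 1/a_t)] = 1558 m/s.
Δv₂ = v_c2 − v_a = 558.6 m/s.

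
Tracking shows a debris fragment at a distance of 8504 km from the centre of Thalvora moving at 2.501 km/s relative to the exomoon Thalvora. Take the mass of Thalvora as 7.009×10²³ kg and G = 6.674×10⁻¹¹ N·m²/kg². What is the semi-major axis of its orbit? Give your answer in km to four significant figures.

μ = GM = 6.674×10⁻¹¹ × 7.009×10²³ = 4.678×10¹³ m³/s².
r = 8.504×10⁶ m.
Specific orbital energy ε = v²/2 − μ/r = (2501)²/2 − 4.678×10¹³/8.504×10⁶ = -2.373×10⁶ J/kg.
Since ε = −μ/(2a), a = −μ/(2ε) = 9.855×10⁶ m = 9855.4 km.

a ≈ 9855 km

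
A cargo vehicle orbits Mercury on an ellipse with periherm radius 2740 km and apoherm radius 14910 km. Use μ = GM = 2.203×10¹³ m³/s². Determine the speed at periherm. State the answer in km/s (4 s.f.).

Semi-major axis a = (r_p + r_a)/2 = 8825.0 km = 8.825×10⁶ m.
Vis-viva: v² = μ(2/r − 1/a) = 2.203×10¹³ × (7.299×10⁻⁷ − 1.133×10⁻⁷) = 1.358×10⁷ m²/s².
v = 3686 m/s = 3.686 km/s.

v ≈ 3.686 km/s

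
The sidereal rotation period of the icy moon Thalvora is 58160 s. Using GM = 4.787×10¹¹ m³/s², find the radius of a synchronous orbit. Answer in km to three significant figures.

A synchronous orbit has period T, so by Kepler's third law a = (μT²/4π²)^(1/3).
μT²/4π² = 4.787×10¹¹ × (5.816×10⁴)² / 39.48 = 4.102×10¹⁹ m³.
a = 3.449×10⁶ m = 3448.7 km.

r_sync ≈ 3450 km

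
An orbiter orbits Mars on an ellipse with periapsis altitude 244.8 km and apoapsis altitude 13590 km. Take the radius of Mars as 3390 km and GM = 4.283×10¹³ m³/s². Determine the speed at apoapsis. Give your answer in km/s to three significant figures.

v ≈ 0.943 km/s

r_p = 3390 + 244.8 = 3634.8 km = 3.6348×10⁶ m.
r_a = 3390 + 13590 = 16980 km = 1.6980×10⁷ m.
Semi-major axis a = (r_p + r_a)/2 = 10307 km = 1.031×10⁷ m.
Vis-viva: v² = μ(2/r − 1/a) = 4.283×10¹³ × (1.178×10⁻⁷ − 9.702×10⁻⁸) = 8.895×10⁵ m²/s².
v = 943.1 m/s = 0.9431 km/s.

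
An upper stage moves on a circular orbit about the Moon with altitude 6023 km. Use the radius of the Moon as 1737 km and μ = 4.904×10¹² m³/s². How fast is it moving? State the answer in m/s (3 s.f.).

v ≈ 795 m/s

r = 1737 + 6023 = 7760.0 km = 7.7600×10⁶ m.
For a circular orbit v = √(μ/r) = √(4.904×10¹² / 7.760×10⁶) = √(6.320×10⁵) = 795.0 m/s.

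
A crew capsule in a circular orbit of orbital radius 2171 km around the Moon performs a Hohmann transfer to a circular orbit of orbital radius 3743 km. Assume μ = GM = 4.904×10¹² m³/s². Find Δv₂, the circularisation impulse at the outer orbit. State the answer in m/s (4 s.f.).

Δv ≈ 163.9 m/s

r₁ = 2171 km = 2.171×10⁶ m.
r₂ = 3743 km = 3.743×10⁶ m.
Transfer ellipse a_t = (r₁ + r₂)/2 = 2.957×10⁶ m.
At r₁: circular v_c1 = √(μ/r₁) = 1503 m/s; transfer-perilune v_p = √[μ(2/r₁ − 1/a_t)] = 1691 m/s.
At r₂: circular v_c2 = √(μ/r₂) = 1145 m/s; transfer-apolune v_a = √[μ(2/r₂ − 1/a_t)] = 980.8 m/s.
Δv₂ = v_c2 − v_a = 163.9 m/s.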